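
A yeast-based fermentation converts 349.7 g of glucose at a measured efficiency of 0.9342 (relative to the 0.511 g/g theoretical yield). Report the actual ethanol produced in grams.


Actual ethanol: m = 0.511 * 349.7 * 0.9342
m = 166.9385 g

166.9385 g


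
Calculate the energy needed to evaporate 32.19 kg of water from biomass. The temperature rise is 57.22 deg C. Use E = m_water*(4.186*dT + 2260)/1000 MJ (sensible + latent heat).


E = m_water * (4.186 * dT + 2260) / 1000
= 32.19 * (4.186 * 57.22 + 2260) / 1000
= 80.4596 MJ

80.4596 MJ


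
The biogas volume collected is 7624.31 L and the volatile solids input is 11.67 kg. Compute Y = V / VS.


Y = V / VS
= 7624.31 / 11.67
= 653.3256 L/kg VS

653.3256 L/kg VS


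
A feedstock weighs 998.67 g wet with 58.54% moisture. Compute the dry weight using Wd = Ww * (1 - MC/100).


Wd = Ww * (1 - MC/100)
= 998.67 * (1 - 58.54/100)
= 414.0486 g

414.0486 g


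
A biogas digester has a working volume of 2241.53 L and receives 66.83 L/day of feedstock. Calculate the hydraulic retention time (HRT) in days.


HRT = V / Q
= 2241.53 / 66.83
= 33.5408 days

33.5408 days


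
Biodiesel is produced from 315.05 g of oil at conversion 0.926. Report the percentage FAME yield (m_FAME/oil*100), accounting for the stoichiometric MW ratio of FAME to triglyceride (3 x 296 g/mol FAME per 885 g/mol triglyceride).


m_FAME = oil * conv * (3 * 296 / 885) = oil * conv * (888/885)
= 315.05 * 0.926 * 888 / 885
= 292.7252 g
Y = m_FAME / oil * 100 = conv * (888/885) * 100
= 0.926 * 888 / 885 * 100
= 92.91%

92.91%


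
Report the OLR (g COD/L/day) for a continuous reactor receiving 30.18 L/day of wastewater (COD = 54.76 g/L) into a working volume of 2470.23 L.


OLR = Q * S / V
= 30.18 * 54.76 / 2470.23
= 0.6690 g/L/day

0.6690 g/L/day


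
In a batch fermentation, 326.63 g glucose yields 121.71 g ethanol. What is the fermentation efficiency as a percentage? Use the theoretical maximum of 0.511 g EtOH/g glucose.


Fermentation efficiency = (actual / (0.511 * glucose)) * 100
= (121.71 / (0.511 * 326.63)) * 100
= 72.9204%

72.9204%


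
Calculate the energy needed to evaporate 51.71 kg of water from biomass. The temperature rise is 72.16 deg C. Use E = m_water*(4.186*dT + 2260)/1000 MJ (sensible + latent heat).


E = m_water * (4.186 * dT + 2260) / 1000
= 51.71 * (4.186 * 72.16 + 2260) / 1000
= 132.4842 MJ

132.4842 MJ


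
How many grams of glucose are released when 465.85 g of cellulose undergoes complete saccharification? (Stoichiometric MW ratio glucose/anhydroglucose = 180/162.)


glucose = cellulose * 180/162
= 465.85 * 180/162
= 517.6111 g

517.6111 g


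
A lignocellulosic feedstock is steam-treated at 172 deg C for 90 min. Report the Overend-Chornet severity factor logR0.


logR0 = log10(t * exp((T - 100) / 14.75))
= log10(90 * exp((172 - 100) / 14.75))
= 4.0742

4.0742


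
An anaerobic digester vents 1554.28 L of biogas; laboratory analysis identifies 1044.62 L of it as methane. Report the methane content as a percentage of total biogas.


CH4% = V_CH4 / V_total * 100
= 1044.62 / 1554.28 * 100
= 67.2093%

67.2093%


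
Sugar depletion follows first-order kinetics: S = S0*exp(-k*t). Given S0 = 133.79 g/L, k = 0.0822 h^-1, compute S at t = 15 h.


S = S0 * exp(-k * t)
S = 133.79 * exp(-0.0822 * 15)
S = 38.9887 g/L

38.9887 g/L


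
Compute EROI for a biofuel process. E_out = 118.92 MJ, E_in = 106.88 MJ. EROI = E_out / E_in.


EROI = E_out / E_in
= 118.92 / 106.88
= 1.1126

1.1126


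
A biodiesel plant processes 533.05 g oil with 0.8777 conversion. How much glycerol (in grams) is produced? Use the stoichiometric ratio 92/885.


glycerol = oil * conv * (92/885)
= 533.05 * 0.8777 * 92 / 885
= 48.6361 g

48.6361 g


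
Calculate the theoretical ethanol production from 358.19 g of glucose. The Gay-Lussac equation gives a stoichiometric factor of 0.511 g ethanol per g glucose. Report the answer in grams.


Theoretical ethanol yield: m_EtOH = 0.511 * m_glucose
m_EtOH = 0.511 * 358.19 = 183.0351 g

183.0351 g


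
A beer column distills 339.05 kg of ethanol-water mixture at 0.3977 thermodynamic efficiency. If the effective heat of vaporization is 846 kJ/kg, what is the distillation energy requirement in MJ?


E = m * 846 / (eta * 1000)
= 339.05 * 846 / (0.3977 * 1000)
= 721.2379 MJ

721.2379 MJ


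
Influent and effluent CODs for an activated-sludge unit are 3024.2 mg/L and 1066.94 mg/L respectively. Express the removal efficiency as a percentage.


eta = (COD_in - COD_out) / COD_in * 100
= (3024.2 - 1066.94) / 3024.2 * 100
= 64.7199%

64.7199%


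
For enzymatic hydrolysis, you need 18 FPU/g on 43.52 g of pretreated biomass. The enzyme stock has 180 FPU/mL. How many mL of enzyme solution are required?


V = dosage * m_sub / activity
V = 18 * 43.52 / 180
V = 4.3520 mL

4.3520 mL


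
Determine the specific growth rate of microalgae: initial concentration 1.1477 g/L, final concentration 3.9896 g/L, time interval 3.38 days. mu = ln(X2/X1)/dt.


mu = ln(X2/X1) / dt
= ln(3.9896/1.1477) / 3.38
= 0.3686 per day

0.3686 per day


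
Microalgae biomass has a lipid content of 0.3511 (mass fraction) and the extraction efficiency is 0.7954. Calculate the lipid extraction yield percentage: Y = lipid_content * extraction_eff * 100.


Y = lipid_content * extraction_eff * 100
= 0.3511 * 0.7954 * 100
= 27.9265%

27.9265%


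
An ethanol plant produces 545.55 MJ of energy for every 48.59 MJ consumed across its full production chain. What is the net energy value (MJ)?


NEV = E_out - E_in
= 545.55 - 48.59
= 496.9600 MJ

496.9600 MJ


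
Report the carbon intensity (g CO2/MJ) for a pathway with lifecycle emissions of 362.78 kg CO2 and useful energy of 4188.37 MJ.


CI = CO2 * 1000 / E
= 362.78 * 1000 / 4188.37
= 86.6160 g CO2/MJ

86.6160 g CO2/MJ


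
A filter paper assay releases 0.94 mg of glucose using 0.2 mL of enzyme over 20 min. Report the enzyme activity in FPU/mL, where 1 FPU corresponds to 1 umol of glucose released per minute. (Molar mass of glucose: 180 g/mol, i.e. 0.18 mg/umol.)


Activity = glucose_mg / (0.18 mg/umol * V_mL * t_min)
= 0.94 / (0.18 * 0.2 * 20)
= 1.3056 FPU/mL

1.3056 FPU/mL


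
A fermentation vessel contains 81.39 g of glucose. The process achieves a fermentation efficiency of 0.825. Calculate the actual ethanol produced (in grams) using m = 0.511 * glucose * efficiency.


Actual ethanol: m = 0.511 * 81.39 * 0.825
m = 34.3120 g

34.3120 g


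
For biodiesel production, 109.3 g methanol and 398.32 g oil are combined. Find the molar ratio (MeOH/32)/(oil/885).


Molar ratio = n_MeOH / n_oil = (MeOH/32) / (oil/885) = (MeOH * 885) / (32 * oil)
= (109.3 * 885) / (32 * 398.32)
= 7.5889

7.5889


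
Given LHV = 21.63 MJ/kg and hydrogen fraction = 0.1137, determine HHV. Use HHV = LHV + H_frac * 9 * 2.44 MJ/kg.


HHV = LHV + H_frac * 9 * 2.44
= 21.63 + 0.1137 * 9 * 2.44
= 24.1269 MJ/kg

24.1269 MJ/kg


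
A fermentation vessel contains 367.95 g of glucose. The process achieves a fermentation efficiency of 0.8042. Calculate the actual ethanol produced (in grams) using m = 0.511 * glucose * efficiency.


Actual ethanol: m = 0.511 * 367.95 * 0.8042
m = 151.2077 g

151.2077 g


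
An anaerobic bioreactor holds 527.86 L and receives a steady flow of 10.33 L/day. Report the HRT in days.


HRT = V / Q
= 527.86 / 10.33
= 51.0997 days

51.0997 days


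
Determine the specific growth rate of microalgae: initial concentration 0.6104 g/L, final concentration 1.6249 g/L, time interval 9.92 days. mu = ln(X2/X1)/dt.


mu = ln(X2/X1) / dt
= ln(1.6249/0.6104) / 9.92
= 0.0987 per day

0.0987 per day


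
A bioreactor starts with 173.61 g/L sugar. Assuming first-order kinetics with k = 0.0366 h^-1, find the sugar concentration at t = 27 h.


S = S0 * exp(-k * t)
S = 173.61 * exp(-0.0366 * 27)
S = 64.6257 g/L

64.6257 g/L


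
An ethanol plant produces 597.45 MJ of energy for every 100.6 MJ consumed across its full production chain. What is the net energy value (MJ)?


NEV = E_out - E_in
= 597.45 - 100.6
= 496.8500 MJ

496.8500 MJ


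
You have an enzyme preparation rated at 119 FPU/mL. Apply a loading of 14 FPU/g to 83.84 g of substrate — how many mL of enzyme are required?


V = dosage * m_sub / activity
V = 14 * 83.84 / 119
V = 9.8635 mL

9.8635 mL


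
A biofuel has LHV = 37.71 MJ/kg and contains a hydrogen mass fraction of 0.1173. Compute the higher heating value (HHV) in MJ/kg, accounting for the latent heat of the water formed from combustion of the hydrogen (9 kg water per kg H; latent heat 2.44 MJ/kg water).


HHV = LHV + H_frac * 9 * 2.44
= 37.71 + 0.1173 * 9 * 2.44
= 40.2859 MJ/kg

40.2859 MJ/kg


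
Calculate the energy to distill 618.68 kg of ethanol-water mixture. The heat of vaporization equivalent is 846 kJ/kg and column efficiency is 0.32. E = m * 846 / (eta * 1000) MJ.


E = m * 846 / (eta * 1000)
= 618.68 * 846 / (0.32 * 1000)
= 1635.6352 MJ

1635.6352 MJ


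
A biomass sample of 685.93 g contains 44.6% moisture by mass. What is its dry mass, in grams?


Wd = Ww * (1 - MC/100)
= 685.93 * (1 - 44.6/100)
= 380.0052 g

380.0052 g


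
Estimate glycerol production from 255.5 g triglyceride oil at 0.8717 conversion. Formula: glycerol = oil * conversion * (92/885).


glycerol = oil * conv * (92/885)
= 255.5 * 0.8717 * 92 / 885
= 23.1527 g

23.1527 g


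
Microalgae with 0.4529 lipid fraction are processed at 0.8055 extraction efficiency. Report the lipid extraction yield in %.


Y = lipid_content * extraction_eff * 100
= 0.4529 * 0.8055 * 100
= 36.4811%

36.4811%


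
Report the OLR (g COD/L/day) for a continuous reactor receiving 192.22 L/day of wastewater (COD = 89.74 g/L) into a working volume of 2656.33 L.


OLR = Q * S / V
= 192.22 * 89.74 / 2656.33
= 6.4939 g/L/day

6.4939 g/L/day


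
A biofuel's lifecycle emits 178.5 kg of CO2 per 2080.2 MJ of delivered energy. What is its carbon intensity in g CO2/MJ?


CI = CO2 * 1000 / E
= 178.5 * 1000 / 2080.2
= 85.8091 g CO2/MJ

85.8091 g CO2/MJ


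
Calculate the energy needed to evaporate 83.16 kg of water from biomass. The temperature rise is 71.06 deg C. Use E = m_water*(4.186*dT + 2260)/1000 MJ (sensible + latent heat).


E = m_water * (4.186 * dT + 2260) / 1000
= 83.16 * (4.186 * 71.06 + 2260) / 1000
= 212.6781 MJ

212.6781 MJ


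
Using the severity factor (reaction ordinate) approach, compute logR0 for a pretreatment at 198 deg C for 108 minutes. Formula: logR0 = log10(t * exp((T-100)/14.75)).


logR0 = log10(t * exp((T - 100) / 14.75))
= log10(108 * exp((198 - 100) / 14.75))
= 4.9189

4.9189


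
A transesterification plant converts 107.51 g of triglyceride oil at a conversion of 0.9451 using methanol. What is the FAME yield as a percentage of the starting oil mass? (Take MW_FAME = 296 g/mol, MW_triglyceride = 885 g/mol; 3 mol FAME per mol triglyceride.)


m_FAME = oil * conv * (3 * 296 / 885) = oil * conv * (888/885)
= 107.51 * 0.9451 * 888 / 885
= 101.9521 g
Y = m_FAME / oil * 100 = conv * (888/885) * 100
= 0.9451 * 888 / 885 * 100
= 94.83%

94.83%


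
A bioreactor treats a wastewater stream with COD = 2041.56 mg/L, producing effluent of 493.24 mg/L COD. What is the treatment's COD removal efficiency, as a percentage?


eta = (COD_in - COD_out) / COD_in * 100
= (2041.56 - 493.24) / 2041.56 * 100
= 75.8400%

75.8400%


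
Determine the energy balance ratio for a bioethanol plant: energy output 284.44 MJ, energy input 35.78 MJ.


EROI = E_out / E_in
= 284.44 / 35.78
= 7.9497

7.9497


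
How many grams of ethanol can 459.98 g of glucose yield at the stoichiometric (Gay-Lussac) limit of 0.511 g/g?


Theoretical ethanol yield: m_EtOH = 0.511 * m_glucose
m_EtOH = 0.511 * 459.98 = 235.0498 g

235.0498 g


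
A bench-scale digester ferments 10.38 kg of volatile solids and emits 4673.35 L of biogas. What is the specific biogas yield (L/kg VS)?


Y = V / VS
= 4673.35 / 10.38
= 450.2264 L/kg VS

450.2264 L/kg VS


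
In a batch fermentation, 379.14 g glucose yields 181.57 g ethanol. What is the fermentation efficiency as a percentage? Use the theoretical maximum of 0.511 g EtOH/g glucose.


Fermentation efficiency = (actual / (0.511 * glucose)) * 100
= (181.57 / (0.511 * 379.14)) * 100
= 93.7181%

93.7181%


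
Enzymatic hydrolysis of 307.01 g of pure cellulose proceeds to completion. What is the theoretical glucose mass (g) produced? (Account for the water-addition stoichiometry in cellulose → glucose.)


glucose = cellulose * 180/162
= 307.01 * 180/162
= 341.1222 g

341.1222 g


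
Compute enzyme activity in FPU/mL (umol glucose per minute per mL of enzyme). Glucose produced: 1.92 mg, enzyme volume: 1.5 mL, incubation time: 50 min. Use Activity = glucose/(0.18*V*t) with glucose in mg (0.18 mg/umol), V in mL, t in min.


Activity = glucose_mg / (0.18 mg/umol * V_mL * t_min)
= 1.92 / (0.18 * 1.5 * 50)
= 0.1422 FPU/mL

0.1422 FPU/mL


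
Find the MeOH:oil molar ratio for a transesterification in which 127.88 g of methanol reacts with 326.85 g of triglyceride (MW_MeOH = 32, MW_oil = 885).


Molar ratio = n_MeOH / n_oil = (MeOH/32) / (oil/885) = (MeOH * 885) / (32 * oil)
= (127.88 * 885) / (32 * 326.85)
= 10.8205

10.8205


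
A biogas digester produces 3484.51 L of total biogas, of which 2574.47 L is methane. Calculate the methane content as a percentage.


CH4% = V_CH4 / V_total * 100
= 2574.47 / 3484.51 * 100
= 73.8833%

73.8833%


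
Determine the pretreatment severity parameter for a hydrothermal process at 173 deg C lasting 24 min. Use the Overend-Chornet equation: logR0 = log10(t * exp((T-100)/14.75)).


logR0 = log10(t * exp((T - 100) / 14.75))
= log10(24 * exp((173 - 100) / 14.75))
= 3.5296

3.5296


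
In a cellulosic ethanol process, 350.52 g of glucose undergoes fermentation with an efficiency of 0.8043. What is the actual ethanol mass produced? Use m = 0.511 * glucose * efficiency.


Actual ethanol: m = 0.511 * 350.52 * 0.8043
m = 144.0628 g

144.0628 g


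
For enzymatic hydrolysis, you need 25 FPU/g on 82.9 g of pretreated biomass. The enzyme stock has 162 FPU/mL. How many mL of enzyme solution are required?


V = dosage * m_sub / activity
V = 25 * 82.9 / 162
V = 12.7932 mL

12.7932 mL


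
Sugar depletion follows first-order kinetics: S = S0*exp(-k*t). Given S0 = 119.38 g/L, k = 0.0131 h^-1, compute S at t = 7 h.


S = S0 * exp(-k * t)
S = 119.38 * exp(-0.0131 * 7)
S = 108.9198 g/L

108.9198 g/L


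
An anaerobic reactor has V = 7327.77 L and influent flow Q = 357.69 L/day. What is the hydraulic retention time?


HRT = V / Q
= 7327.77 / 357.69
= 20.4864 days

20.4864 days


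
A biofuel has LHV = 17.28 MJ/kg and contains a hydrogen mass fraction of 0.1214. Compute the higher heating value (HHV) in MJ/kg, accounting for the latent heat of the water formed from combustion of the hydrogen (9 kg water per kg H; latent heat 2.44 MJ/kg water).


HHV = LHV + H_frac * 9 * 2.44
= 17.28 + 0.1214 * 9 * 2.44
= 19.9459 MJ/kg

19.9459 MJ/kg


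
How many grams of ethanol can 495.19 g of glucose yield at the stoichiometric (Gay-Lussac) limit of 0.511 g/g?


Theoretical ethanol yield: m_EtOH = 0.511 * m_glucose
m_EtOH = 0.511 * 495.19 = 253.0421 g

253.0421 g


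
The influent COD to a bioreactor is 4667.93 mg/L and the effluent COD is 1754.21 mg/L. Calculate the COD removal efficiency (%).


eta = (COD_in - COD_out) / COD_in * 100
= (4667.93 - 1754.21) / 4667.93 * 100
= 62.4200%

62.4200%


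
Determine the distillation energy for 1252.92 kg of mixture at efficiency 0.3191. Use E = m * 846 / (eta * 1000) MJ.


E = m * 846 / (eta * 1000)
= 1252.92 * 846 / (0.3191 * 1000)
= 3321.7497 MJ

3321.7497 MJ


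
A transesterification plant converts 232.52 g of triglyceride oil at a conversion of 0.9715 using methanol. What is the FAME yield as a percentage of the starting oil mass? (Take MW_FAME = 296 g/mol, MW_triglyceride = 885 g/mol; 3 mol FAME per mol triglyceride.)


m_FAME = oil * conv * (3 * 296 / 885) = oil * conv * (888/885)
= 232.52 * 0.9715 * 888 / 885
= 226.6589 g
Y = m_FAME / oil * 100 = conv * (888/885) * 100
= 0.9715 * 888 / 885 * 100
= 97.48%

97.48%


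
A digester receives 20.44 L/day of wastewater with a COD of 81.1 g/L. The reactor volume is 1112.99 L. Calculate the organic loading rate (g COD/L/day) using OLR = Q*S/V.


OLR = Q * S / V
= 20.44 * 81.1 / 1112.99
= 1.4894 g/L/day

1.4894 g/L/day


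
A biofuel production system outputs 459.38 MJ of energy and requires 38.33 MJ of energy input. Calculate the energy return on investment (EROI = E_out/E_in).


EROI = E_out / E_in
= 459.38 / 38.33
= 11.9849

11.9849


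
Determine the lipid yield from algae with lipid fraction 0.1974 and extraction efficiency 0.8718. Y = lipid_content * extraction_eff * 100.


Y = lipid_content * extraction_eff * 100
= 0.1974 * 0.8718 * 100
= 17.2093%

17.2093%


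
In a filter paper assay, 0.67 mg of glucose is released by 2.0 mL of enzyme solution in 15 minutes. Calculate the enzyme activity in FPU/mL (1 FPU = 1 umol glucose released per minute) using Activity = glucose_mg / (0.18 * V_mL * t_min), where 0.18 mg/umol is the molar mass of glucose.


Activity = glucose_mg / (0.18 mg/umol * V_mL * t_min)
= 0.67 / (0.18 * 2.0 * 15)
= 0.1241 FPU/mL

0.1241 FPU/mL


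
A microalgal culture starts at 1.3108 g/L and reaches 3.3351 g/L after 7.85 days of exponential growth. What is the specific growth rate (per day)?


mu = ln(X2/X1) / dt
= ln(3.3351/1.3108) / 7.85
= 0.1190 per day

0.1190 per day


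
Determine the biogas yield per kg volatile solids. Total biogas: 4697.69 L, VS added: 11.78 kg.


Y = V / VS
= 4697.69 / 11.78
= 398.7852 L/kg VS

398.7852 L/kg VS


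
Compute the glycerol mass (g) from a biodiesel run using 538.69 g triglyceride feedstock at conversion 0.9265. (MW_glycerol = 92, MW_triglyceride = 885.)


glycerol = oil * conv * (92/885)
= 538.69 * 0.9265 * 92 / 885
= 51.8835 g

51.8835 g


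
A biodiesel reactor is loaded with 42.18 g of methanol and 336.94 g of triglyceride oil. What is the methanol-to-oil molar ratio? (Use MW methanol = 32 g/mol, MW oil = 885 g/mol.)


Molar ratio = n_MeOH / n_oil = (MeOH/32) / (oil/885) = (MeOH * 885) / (32 * oil)
= (42.18 * 885) / (32 * 336.94)
= 3.4622

3.4622


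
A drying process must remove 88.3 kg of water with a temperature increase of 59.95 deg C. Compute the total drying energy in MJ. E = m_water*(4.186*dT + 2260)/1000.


E = m_water * (4.186 * dT + 2260) / 1000
= 88.3 * (4.186 * 59.95 + 2260) / 1000
= 221.7169 MJ

221.7169 MJ


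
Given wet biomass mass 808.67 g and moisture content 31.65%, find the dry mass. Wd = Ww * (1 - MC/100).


Wd = Ww * (1 - MC/100)
= 808.67 * (1 - 31.65/100)
= 552.7259 g

552.7259 g


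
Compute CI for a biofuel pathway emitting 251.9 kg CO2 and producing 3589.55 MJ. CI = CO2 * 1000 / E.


CI = CO2 * 1000 / E
= 251.9 * 1000 / 3589.55
= 70.1759 g CO2/MJ

70.1759 g CO2/MJ


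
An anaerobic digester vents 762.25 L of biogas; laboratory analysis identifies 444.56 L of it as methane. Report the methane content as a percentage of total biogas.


CH4% = V_CH4 / V_total * 100
= 444.56 / 762.25 * 100
= 58.3221%

58.3221%


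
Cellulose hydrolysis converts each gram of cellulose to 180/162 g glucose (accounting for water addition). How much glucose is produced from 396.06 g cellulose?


glucose = cellulose * 180/162
= 396.06 * 180/162
= 440.0667 g

440.0667 g


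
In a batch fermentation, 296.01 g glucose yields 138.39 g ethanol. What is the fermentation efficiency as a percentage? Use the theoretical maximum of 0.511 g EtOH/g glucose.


Fermentation efficiency = (actual / (0.511 * glucose)) * 100
= (138.39 / (0.511 * 296.01)) * 100
= 91.4908%

91.4908%


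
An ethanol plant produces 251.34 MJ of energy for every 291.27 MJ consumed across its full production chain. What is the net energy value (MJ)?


NEV = E_out - E_in
= 251.34 - 291.27
= -39.9300 MJ

-39.9300 MJ


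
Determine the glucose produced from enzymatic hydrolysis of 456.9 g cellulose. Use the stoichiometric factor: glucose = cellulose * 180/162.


glucose = cellulose * 180/162
= 456.9 * 180/162
= 507.6667 g

507.6667 g


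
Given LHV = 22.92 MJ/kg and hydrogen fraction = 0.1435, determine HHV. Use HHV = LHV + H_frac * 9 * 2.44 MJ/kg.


HHV = LHV + H_frac * 9 * 2.44
= 22.92 + 0.1435 * 9 * 2.44
= 26.0713 MJ/kg

26.0713 MJ/kg


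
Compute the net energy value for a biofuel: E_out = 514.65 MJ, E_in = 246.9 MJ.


NEV = E_out - E_in
= 514.65 - 246.9
= 267.7500 MJ

267.7500 MJ


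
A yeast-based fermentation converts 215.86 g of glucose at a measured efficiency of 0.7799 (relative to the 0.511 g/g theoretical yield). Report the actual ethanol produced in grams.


Actual ethanol: m = 0.511 * 215.86 * 0.7799
m = 86.0264 g

86.0264 g


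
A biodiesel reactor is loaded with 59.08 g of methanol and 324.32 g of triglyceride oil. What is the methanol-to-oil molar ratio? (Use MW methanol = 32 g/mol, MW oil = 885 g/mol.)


Molar ratio = n_MeOH / n_oil = (MeOH/32) / (oil/885) = (MeOH * 885) / (32 * oil)
= (59.08 * 885) / (32 * 324.32)
= 5.0380

5.0380


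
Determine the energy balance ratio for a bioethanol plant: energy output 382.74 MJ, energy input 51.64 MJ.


EROI = E_out / E_in
= 382.74 / 51.64
= 7.4117

7.4117


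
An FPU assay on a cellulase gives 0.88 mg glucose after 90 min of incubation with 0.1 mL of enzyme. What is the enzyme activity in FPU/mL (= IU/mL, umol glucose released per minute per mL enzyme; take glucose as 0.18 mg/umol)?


Activity = glucose_mg / (0.18 mg/umol * V_mL * t_min)
= 0.88 / (0.18 * 0.1 * 90)
= 0.5432 FPU/mL

0.5432 FPU/mL


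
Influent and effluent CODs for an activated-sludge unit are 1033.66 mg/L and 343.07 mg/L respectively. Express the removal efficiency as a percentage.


eta = (COD_in - COD_out) / COD_in * 100
= (1033.66 - 343.07) / 1033.66 * 100
= 66.8102%

66.8102%


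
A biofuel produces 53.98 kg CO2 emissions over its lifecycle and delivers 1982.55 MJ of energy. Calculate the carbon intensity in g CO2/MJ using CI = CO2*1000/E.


CI = CO2 * 1000 / E
= 53.98 * 1000 / 1982.55
= 27.2276 g CO2/MJ

27.2276 g CO2/MJ


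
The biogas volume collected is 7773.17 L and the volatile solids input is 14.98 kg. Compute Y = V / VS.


Y = V / VS
= 7773.17 / 14.98
= 518.9032 L/kg VS

518.9032 L/kg VS


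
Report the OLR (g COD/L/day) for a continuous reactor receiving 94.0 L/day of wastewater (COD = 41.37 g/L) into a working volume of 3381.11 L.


OLR = Q * S / V
= 94.0 * 41.37 / 3381.11
= 1.1501 g/L/day

1.1501 g/L/day


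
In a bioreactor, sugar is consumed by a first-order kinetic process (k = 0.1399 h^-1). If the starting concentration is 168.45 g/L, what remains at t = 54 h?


S = S0 * exp(-k * t)
S = 168.45 * exp(-0.1399 * 54)
S = 0.0882 g/L

0.0882 g/L


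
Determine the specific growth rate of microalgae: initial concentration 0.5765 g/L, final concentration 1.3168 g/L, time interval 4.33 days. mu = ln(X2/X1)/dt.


mu = ln(X2/X1) / dt
= ln(1.3168/0.5765) / 4.33
= 0.1908 per day

0.1908 per day


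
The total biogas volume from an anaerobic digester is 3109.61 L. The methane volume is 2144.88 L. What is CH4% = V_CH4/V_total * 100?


CH4% = V_CH4 / V_total * 100
= 2144.88 / 3109.61 * 100
= 68.9759%

68.9759%


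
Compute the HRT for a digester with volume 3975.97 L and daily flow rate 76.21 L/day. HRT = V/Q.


HRT = V / Q
= 3975.97 / 76.21
= 52.1712 days

52.1712 days


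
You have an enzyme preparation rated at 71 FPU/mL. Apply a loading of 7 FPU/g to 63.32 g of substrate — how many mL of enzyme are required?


V = dosage * m_sub / activity
V = 7 * 63.32 / 71
V = 6.2428 mL

6.2428 mL


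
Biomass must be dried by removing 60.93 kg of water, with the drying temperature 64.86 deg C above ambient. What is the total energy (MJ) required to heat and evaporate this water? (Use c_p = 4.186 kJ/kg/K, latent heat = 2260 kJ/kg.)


E = m_water * (4.186 * dT + 2260) / 1000
= 60.93 * (4.186 * 64.86 + 2260) / 1000
= 154.2445 MJ

154.2445 MJ


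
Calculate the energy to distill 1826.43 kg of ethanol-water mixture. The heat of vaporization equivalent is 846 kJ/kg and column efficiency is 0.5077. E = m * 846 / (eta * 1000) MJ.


E = m * 846 / (eta * 1000)
= 1826.43 * 846 / (0.5077 * 1000)
= 3043.4504 MJ

3043.4504 MJ


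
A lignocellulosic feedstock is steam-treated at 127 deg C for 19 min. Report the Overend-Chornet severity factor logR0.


logR0 = log10(t * exp((T - 100) / 14.75))
= log10(19 * exp((127 - 100) / 14.75))
= 2.0737

2.0737


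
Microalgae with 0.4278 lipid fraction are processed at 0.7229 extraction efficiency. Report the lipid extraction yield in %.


Y = lipid_content * extraction_eff * 100
= 0.4278 * 0.7229 * 100
= 30.9257%

30.9257%


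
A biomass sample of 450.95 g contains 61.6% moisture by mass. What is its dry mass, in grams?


Wd = Ww * (1 - MC/100)
= 450.95 * (1 - 61.6/100)
= 173.1648 g

173.1648 g


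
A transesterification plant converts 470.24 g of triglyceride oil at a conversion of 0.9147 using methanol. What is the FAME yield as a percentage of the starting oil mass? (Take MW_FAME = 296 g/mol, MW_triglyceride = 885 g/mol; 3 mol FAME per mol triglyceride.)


m_FAME = oil * conv * (3 * 296 / 885) = oil * conv * (888/885)
= 470.24 * 0.9147 * 888 / 885
= 431.5866 g
Y = m_FAME / oil * 100 = conv * (888/885) * 100
= 0.9147 * 888 / 885 * 100
= 91.78%

91.78%


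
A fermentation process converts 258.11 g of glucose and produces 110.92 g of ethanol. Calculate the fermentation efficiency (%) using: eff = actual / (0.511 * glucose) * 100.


Fermentation efficiency = (actual / (0.511 * glucose)) * 100
= (110.92 / (0.511 * 258.11)) * 100
= 84.0977%

84.0977%


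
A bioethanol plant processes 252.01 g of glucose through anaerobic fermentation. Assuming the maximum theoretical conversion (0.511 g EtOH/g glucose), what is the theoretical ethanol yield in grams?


Theoretical ethanol yield: m_EtOH = 0.511 * m_glucose
m_EtOH = 0.511 * 252.01 = 128.7771 g

128.7771 g


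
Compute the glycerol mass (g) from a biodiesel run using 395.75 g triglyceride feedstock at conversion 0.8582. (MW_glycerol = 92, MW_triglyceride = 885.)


glycerol = oil * conv * (92/885)
= 395.75 * 0.8582 * 92 / 885
= 35.3064 g

35.3064 g


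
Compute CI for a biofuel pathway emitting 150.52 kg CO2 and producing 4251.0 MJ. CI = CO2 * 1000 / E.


CI = CO2 * 1000 / E
= 150.52 * 1000 / 4251.0
= 35.4081 g CO2/MJ

35.4081 g CO2/MJ


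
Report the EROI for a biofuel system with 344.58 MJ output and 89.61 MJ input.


EROI = E_out / E_in
= 344.58 / 89.61
= 3.8453

3.8453


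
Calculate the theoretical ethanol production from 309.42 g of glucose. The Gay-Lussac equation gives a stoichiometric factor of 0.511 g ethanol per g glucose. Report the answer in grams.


Theoretical ethanol yield: m_EtOH = 0.511 * m_glucose
m_EtOH = 0.511 * 309.42 = 158.1136 g

158.1136 g


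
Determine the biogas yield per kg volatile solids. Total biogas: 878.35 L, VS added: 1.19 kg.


Y = V / VS
= 878.35 / 1.19
= 738.1092 L/kg VS

738.1092 L/kg VS


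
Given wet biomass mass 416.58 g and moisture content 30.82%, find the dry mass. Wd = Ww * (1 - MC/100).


Wd = Ww * (1 - MC/100)
= 416.58 * (1 - 30.82/100)
= 288.1900 g

288.1900 g


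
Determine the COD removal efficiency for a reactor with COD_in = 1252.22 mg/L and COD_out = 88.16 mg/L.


eta = (COD_in - COD_out) / COD_in * 100
= (1252.22 - 88.16) / 1252.22 * 100
= 92.9597%

92.9597%


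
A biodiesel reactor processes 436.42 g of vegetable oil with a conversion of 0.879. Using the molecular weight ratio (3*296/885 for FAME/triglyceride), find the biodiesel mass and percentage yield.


m_FAME = oil * conv * (3 * 296 / 885) = oil * conv * (888/885)
= 436.42 * 0.879 * 888 / 885
= 384.9136 g
Y = m_FAME / oil * 100 = conv * (888/885) * 100
= 0.879 * 888 / 885 * 100
= 88.20%

384.9136 g FAME; Y = 88.20%


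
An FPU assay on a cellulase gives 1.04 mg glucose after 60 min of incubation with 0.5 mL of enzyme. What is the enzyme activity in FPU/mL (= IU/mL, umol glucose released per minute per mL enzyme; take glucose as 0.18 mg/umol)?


Activity = glucose_mg / (0.18 mg/umol * V_mL * t_min)
= 1.04 / (0.18 * 0.5 * 60)
= 0.1926 FPU/mL

0.1926 FPU/mL


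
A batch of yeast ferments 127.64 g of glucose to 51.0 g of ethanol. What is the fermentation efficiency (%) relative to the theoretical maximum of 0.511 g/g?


Fermentation efficiency = (actual / (0.511 * glucose)) * 100
= (51.0 / (0.511 * 127.64)) * 100
= 78.1920%

78.1920%


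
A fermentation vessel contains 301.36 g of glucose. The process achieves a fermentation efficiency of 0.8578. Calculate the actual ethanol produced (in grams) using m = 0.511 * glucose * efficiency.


Actual ethanol: m = 0.511 * 301.36 * 0.8578
m = 132.0969 g

132.0969 g


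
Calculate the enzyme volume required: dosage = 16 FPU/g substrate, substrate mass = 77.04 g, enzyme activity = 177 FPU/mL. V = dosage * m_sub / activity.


V = dosage * m_sub / activity
V = 16 * 77.04 / 177
V = 6.9641 mL

6.9641 mL


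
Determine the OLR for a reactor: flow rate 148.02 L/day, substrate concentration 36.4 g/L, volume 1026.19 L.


OLR = Q * S / V
= 148.02 * 36.4 / 1026.19
= 5.2504 g/L/day

5.2504 g/L/day


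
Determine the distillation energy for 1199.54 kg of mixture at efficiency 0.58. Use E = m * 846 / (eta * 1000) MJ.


E = m * 846 / (eta * 1000)
= 1199.54 * 846 / (0.58 * 1000)
= 1749.6739 MJ

1749.6739 MJ


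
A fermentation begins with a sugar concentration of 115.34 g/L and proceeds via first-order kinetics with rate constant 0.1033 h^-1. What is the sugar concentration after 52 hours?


S = S0 * exp(-k * t)
S = 115.34 * exp(-0.1033 * 52)
S = 0.5359 g/L

0.5359 g/L


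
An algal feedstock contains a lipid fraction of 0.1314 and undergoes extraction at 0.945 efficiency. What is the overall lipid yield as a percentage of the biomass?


Y = lipid_content * extraction_eff * 100
= 0.1314 * 0.945 * 100
= 12.4173%

12.4173%


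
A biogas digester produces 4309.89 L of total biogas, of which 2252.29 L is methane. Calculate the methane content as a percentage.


CH4% = V_CH4 / V_total * 100
= 2252.29 / 4309.89 * 100
= 52.2586%

52.2586%


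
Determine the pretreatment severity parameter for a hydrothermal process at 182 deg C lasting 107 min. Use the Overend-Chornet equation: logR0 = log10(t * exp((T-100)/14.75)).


logR0 = log10(t * exp((T - 100) / 14.75))
= log10(107 * exp((182 - 100) / 14.75))
= 4.4438

4.4438


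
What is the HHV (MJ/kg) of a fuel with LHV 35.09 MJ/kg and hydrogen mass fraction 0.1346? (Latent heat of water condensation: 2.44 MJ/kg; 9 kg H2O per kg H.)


HHV = LHV + H_frac * 9 * 2.44
= 35.09 + 0.1346 * 9 * 2.44
= 38.0458 MJ/kg

38.0458 MJ/kg


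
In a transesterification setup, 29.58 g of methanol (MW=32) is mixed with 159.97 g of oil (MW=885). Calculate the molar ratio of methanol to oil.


Molar ratio = n_MeOH / n_oil = (MeOH/32) / (oil/885) = (MeOH * 885) / (32 * oil)
= (29.58 * 885) / (32 * 159.97)
= 5.1139

5.1139


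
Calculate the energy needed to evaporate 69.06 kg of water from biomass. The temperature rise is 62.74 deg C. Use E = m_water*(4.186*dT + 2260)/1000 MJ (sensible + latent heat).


E = m_water * (4.186 * dT + 2260) / 1000
= 69.06 * (4.186 * 62.74 + 2260) / 1000
= 174.2128 MJ

174.2128 MJ


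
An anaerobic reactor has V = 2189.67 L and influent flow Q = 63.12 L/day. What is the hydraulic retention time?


HRT = V / Q
= 2189.67 / 63.12
= 34.6906 days

34.6906 days


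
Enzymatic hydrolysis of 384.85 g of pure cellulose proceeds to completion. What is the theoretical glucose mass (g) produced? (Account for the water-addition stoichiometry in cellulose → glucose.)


glucose = cellulose * 180/162
= 384.85 * 180/162
= 427.6111 g

427.6111 g


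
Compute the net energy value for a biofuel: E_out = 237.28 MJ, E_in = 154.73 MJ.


NEV = E_out - E_in
= 237.28 - 154.73
= 82.5500 MJ

82.5500 MJ


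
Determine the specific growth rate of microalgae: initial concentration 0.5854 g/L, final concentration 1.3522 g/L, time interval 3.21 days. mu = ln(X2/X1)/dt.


mu = ln(X2/X1) / dt
= ln(1.3522/0.5854) / 3.21
= 0.2608 per day

0.2608 per day


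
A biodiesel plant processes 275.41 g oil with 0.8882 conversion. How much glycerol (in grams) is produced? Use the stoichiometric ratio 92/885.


glycerol = oil * conv * (92/885)
= 275.41 * 0.8882 * 92 / 885
= 25.4293 g

25.4293 g


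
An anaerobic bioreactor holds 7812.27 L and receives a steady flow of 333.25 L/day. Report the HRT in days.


HRT = V / Q
= 7812.27 / 333.25
= 23.4427 days

23.4427 days


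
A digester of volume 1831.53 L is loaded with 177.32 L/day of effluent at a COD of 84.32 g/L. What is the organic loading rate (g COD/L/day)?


OLR = Q * S / V
= 177.32 * 84.32 / 1831.53
= 8.1635 g/L/day

8.1635 g/L/day


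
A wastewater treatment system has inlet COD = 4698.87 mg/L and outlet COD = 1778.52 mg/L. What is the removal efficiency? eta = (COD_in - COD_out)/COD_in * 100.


eta = (COD_in - COD_out) / COD_in * 100
= (4698.87 - 1778.52) / 4698.87 * 100
= 62.1500%

62.1500%


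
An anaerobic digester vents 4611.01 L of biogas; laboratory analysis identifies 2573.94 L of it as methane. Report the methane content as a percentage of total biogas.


CH4% = V_CH4 / V_total * 100
= 2573.94 / 4611.01 * 100
= 55.8216%

55.8216%


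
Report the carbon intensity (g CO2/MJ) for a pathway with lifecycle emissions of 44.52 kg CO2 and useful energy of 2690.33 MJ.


CI = CO2 * 1000 / E
= 44.52 * 1000 / 2690.33
= 16.5482 g CO2/MJ

16.5482 g CO2/MJ


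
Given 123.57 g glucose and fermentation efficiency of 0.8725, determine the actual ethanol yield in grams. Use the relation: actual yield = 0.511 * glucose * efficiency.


Actual ethanol: m = 0.511 * 123.57 * 0.8725
m = 55.0934 g

55.0934 g


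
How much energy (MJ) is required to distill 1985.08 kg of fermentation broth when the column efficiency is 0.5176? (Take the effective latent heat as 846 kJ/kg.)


E = m * 846 / (eta * 1000)
= 1985.08 * 846 / (0.5176 * 1000)
= 3244.5473 MJ

3244.5473 MJ


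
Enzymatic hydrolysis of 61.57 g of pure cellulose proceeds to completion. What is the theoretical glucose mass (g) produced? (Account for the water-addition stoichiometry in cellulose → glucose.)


glucose = cellulose * 180/162
= 61.57 * 180/162
= 68.4111 g

68.4111 g


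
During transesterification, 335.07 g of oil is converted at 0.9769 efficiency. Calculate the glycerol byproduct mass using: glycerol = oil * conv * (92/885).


glycerol = oil * conv * (92/885)
= 335.07 * 0.9769 * 92 / 885
= 34.0275 g

34.0275 g


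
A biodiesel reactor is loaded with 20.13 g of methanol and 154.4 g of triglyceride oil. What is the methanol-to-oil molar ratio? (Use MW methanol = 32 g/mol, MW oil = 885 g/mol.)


Molar ratio = n_MeOH / n_oil = (MeOH/32) / (oil/885) = (MeOH * 885) / (32 * oil)
= (20.13 * 885) / (32 * 154.4)
= 3.6057

3.6057


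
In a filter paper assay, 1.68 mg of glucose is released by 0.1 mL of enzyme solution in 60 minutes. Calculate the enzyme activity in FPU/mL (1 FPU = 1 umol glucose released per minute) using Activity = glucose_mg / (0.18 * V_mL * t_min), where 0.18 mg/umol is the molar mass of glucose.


Activity = glucose_mg / (0.18 mg/umol * V_mL * t_min)
= 1.68 / (0.18 * 0.1 * 60)
= 1.5556 FPU/mL

1.5556 FPU/mL


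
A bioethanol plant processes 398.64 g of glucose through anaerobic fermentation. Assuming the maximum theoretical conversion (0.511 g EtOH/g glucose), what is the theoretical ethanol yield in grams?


Theoretical ethanol yield: m_EtOH = 0.511 * m_glucose
m_EtOH = 0.511 * 398.64 = 203.7050 g

203.7050 g


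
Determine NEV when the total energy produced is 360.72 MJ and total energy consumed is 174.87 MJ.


NEV = E_out - E_in
= 360.72 - 174.87
= 185.8500 MJ

185.8500 MJ


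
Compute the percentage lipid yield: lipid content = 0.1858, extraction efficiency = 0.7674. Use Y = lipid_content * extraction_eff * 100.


Y = lipid_content * extraction_eff * 100
= 0.1858 * 0.7674 * 100
= 14.2583%

14.2583%


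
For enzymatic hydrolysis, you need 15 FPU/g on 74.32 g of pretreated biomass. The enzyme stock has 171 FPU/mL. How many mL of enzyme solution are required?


V = dosage * m_sub / activity
V = 15 * 74.32 / 171
V = 6.5193 mL

6.5193 mL


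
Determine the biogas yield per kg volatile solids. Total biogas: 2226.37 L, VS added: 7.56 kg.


Y = V / VS
= 2226.37 / 7.56
= 294.4934 L/kg VS

294.4934 L/kg VS


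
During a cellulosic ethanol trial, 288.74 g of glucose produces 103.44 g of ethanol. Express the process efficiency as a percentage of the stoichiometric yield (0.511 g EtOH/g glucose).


Fermentation efficiency = (actual / (0.511 * glucose)) * 100
= (103.44 / (0.511 * 288.74)) * 100
= 70.1069%

70.1069%


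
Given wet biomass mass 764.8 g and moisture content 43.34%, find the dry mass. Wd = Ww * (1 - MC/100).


Wd = Ww * (1 - MC/100)
= 764.8 * (1 - 43.34/100)
= 433.3357 g

433.3357 g


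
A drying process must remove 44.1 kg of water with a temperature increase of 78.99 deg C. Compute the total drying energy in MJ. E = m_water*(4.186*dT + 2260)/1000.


E = m_water * (4.186 * dT + 2260) / 1000
= 44.1 * (4.186 * 78.99 + 2260) / 1000
= 114.2478 MJ

114.2478 MJ


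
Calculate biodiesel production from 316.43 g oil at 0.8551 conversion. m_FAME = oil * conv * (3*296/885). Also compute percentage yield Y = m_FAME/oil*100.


m_FAME = oil * conv * (3 * 296 / 885) = oil * conv * (888/885)
= 316.43 * 0.8551 * 888 / 885
= 271.4965 g
Y = m_FAME / oil * 100 = conv * (888/885) * 100
= 0.8551 * 888 / 885 * 100
= 85.80%

271.4965 g FAME; Y = 85.80%


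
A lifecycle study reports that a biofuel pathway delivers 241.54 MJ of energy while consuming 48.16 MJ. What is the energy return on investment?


EROI = E_out / E_in
= 241.54 / 48.16
= 5.0154

5.0154


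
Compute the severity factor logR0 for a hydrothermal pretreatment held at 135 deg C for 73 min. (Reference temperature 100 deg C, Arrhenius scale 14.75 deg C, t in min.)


logR0 = log10(t * exp((T - 100) / 14.75))
= log10(73 * exp((135 - 100) / 14.75))
= 2.8939

2.8939


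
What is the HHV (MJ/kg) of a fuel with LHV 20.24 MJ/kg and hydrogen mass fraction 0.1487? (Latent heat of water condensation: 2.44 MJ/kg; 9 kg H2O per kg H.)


HHV = LHV + H_frac * 9 * 2.44
= 20.24 + 0.1487 * 9 * 2.44
= 23.5055 MJ/kg

23.5055 MJ/kg


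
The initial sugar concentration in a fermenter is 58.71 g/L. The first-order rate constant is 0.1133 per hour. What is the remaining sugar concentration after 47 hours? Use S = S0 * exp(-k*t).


S = S0 * exp(-k * t)
S = 58.71 * exp(-0.1133 * 47)
S = 0.2858 g/L

0.2858 g/L


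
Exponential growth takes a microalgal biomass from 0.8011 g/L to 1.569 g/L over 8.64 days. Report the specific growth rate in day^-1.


mu = ln(X2/X1) / dt
= ln(1.569/0.8011) / 8.64
= 0.0778 per day

0.0778 per day


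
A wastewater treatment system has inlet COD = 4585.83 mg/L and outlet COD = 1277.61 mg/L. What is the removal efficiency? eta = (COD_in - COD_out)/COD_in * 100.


eta = (COD_in - COD_out) / COD_in * 100
= (4585.83 - 1277.61) / 4585.83 * 100
= 72.1400%

72.1400%


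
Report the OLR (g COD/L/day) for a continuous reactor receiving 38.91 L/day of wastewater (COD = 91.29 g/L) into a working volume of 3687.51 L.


OLR = Q * S / V
= 38.91 * 91.29 / 3687.51
= 0.9633 g/L/day

0.9633 g/L/day


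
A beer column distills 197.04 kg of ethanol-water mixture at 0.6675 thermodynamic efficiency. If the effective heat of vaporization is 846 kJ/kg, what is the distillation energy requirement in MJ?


E = m * 846 / (eta * 1000)
= 197.04 * 846 / (0.6675 * 1000)
= 249.7316 MJ

249.7316 MJ
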